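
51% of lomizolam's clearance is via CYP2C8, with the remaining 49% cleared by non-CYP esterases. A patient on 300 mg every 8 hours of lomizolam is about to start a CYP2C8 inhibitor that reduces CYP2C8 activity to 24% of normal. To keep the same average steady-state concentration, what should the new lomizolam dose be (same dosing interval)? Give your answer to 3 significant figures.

184 mg

CYP2C8: 0.51 × 0.24 = 0.1224
Other: 0.49 (unchanged)
Relative clearance = 0.1224 + 0.49 = 0.6124.
Exposure is unchanged when dose changes in proportion to clearance. New dose = 300 mg × 0.6124 = 184 mg.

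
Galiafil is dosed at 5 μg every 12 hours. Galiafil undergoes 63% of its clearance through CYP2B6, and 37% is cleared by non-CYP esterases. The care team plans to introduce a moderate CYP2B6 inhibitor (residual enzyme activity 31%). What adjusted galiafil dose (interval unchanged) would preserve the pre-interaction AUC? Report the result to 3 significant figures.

2.83 μg

The CYP2B6 pathway (63% of clearance) falls to 0.31× activity: 0.63 × 0.31 = 0.1953.
The remaining 37% of clearance is unaffected.
Relative clearance = 0.1953 + 0.37 = 0.5653.
Css,avg = (dose rate)/CL, so holding Css fixed requires dose ∝ CL: 5 × 0.5653 = 2.83 μg.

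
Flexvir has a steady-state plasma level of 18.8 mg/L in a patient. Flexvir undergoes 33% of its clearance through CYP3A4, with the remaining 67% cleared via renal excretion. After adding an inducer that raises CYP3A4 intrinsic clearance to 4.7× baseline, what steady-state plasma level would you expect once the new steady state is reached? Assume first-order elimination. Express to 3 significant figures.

The CYP3A4 pathway (33% of clearance) increases to 4.7× activity: 0.33 × 4.7 = 1.551.
The remaining 67% of clearance is unaffected.
New clearance relative to baseline: 1.551 + 0.67 = 2.221.
Steady-state plasma level ∝ 1/CL, so new value = 18.8 / 2.221 = 8.46 mg/L.

8.46 mg/L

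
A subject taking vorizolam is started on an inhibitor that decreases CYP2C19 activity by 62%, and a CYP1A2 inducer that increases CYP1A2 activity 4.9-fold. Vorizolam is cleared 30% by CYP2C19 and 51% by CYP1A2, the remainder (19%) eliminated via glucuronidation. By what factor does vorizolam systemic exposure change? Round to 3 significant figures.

The CYP2C19 pathway (30% of clearance) drops to 0.38× activity: 0.3 × 0.38 = 0.114.
The CYP1A2 pathway (51% of clearance) rises to 4.9× activity: 0.51 × 4.9 = 2.499.
Non-CYP routes (19%) are unchanged.
Relative clearance = 0.114 + 2.499 + 0.19 = 2.803.
Because systemic exposure varies inversely with clearance, the combined effect is 1 / 2.803 = 0.357.

0.357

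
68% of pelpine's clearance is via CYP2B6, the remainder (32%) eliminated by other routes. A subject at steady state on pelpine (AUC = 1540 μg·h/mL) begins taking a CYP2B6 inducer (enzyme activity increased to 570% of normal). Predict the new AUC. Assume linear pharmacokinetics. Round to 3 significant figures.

367 μg·h/mL

CYP2B6: 0.68 × 5.7 = 3.876
Other: 0.32 (unchanged)
New clearance relative to baseline: 3.876 + 0.32 = 4.196.
AUC ∝ 1/CL, so new value = 1540 / 4.196 = 367 μg·h/mL.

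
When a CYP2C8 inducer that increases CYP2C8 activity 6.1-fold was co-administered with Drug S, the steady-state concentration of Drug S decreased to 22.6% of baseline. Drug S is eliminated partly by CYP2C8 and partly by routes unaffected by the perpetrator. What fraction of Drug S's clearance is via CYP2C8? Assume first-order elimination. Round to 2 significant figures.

0.67

CL'/CL = 1 / 0.226 = 4.425
6.1·fm + (1 − fm) = 4.425
fm = (4.425 − 1) / (6.1 − 1) = 0.67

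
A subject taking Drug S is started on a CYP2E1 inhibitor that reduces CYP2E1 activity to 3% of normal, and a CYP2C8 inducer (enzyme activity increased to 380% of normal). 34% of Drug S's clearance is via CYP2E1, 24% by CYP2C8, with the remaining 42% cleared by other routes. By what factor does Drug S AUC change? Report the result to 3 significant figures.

The CYP2E1 pathway (34% of clearance) is reduced to 0.03× activity: 0.34 × 0.03 = 0.0102.
The CYP2C8 pathway (24% of clearance) is boosted to 3.8× activity: 0.24 × 3.8 = 0.912.
The remaining 42% of clearance is unaffected.
CL_new/CL_old = 0.0102 + 0.912 + 0.42 = 1.3422.
Net AUC ratio = 1 / 1.3422 = 0.745.

0.745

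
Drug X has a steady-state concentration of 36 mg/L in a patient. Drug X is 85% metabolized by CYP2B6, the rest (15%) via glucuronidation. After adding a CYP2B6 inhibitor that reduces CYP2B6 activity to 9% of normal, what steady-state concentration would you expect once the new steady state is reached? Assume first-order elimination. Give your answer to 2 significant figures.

1.6 × 10² mg/L

The CYP2B6 pathway (85% of clearance) drops to 0.09× activity: 0.85 × 0.09 = 0.0765.
Non-CYP routes (15%) are unchanged.
CL_new/CL_old = 0.0765 + 0.15 = 0.2265.
New steady-state concentration = baseline ÷ relative clearance = 36 / 0.2265 = 1.6 × 10² mg/L.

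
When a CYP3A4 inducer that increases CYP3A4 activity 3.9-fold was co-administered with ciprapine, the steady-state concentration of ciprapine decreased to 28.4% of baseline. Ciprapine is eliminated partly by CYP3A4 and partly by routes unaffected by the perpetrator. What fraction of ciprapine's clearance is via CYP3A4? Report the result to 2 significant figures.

0.87

CL'/CL = 1 / 0.284 = 3.521
3.9·fm + (1 − fm) = 3.521
fm = (3.521 − 1) / (3.9 − 1) = 0.87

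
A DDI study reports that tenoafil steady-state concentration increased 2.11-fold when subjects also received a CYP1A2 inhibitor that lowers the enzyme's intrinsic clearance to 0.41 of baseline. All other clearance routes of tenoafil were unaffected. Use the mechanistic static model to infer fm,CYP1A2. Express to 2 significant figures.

Let fm be the CYP1A2 fraction. New clearance relative to baseline = fm × 0.41 + (1 − fm).
Steady-state concentration ratio = 1 / (new CL fraction), so new CL fraction = 1 / 2.11 = 0.4739.
fm × 0.41 + 1 − fm = 0.4739  ⇒  fm × (0.41 − 1) = −0.5261  ⇒  fm = 0.89.

0.89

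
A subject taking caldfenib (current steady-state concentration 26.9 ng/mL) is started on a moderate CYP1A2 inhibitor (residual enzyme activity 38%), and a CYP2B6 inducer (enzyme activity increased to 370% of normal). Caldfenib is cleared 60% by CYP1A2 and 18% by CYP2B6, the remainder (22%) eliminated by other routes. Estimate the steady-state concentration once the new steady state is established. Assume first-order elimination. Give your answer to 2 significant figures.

24 ng/mL

The CYP1A2 pathway (60% of clearance) falls to 0.38× activity: 0.6 × 0.38 = 0.228.
The CYP2B6 pathway (18% of clearance) rises to 3.7× activity: 0.18 × 3.7 = 0.666.
Non-CYP routes (22%) are unchanged.
CL_new/CL_old = 0.228 + 0.666 + 0.22 = 1.114.
New steady-state concentration = 26.9 / 1.114 = 24 ng/mL (concentration scales inversely with clearance).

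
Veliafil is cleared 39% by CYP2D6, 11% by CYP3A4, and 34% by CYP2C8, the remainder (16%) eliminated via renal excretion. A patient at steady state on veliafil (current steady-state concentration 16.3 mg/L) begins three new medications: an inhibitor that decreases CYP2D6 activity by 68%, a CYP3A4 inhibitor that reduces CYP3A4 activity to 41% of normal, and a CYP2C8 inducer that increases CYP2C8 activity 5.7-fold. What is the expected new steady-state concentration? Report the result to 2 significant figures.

7.2 mg/L

CYP2D6: 0.39 × 0.32 = 0.1248
CYP3A4: 0.11 × 0.41 = 0.0451
CYP2C8: 0.34 × 5.7 = 1.938
Other: 0.16 (unchanged)
Relative clearance = 0.1248 + 0.0451 + 1.938 + 0.16 = 2.2679.
New steady-state concentration = 16.3 / 2.2679 = 7.2 mg/L (concentration scales inversely with clearance).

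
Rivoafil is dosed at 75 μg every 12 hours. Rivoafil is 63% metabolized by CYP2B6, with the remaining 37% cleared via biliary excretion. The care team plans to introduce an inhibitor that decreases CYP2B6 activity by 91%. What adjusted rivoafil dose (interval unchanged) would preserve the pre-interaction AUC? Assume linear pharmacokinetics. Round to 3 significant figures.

32.0 μg

The CYP2B6 pathway (63% of clearance) is reduced to 0.09× activity: 0.63 × 0.09 = 0.0567.
The remaining 37% of clearance is unaffected.
Relative clearance = 0.0567 + 0.37 = 0.4267.
Css,avg = (dose rate)/CL, so holding Css fixed requires dose ∝ CL: 75 × 0.4267 = 32.0 μg.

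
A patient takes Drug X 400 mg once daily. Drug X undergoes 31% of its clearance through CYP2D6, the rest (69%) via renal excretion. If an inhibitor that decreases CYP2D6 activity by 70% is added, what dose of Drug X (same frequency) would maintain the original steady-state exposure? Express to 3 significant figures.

The CYP2D6 pathway (31% of clearance) falls to 0.3× activity: 0.31 × 0.3 = 0.093.
The remaining 69% of clearance is unaffected.
New clearance relative to baseline: 0.093 + 0.69 = 0.783.
To maintain the same steady-state level, dose must scale with clearance: new dose = 400 × 0.783 = 313 mg.

313 mg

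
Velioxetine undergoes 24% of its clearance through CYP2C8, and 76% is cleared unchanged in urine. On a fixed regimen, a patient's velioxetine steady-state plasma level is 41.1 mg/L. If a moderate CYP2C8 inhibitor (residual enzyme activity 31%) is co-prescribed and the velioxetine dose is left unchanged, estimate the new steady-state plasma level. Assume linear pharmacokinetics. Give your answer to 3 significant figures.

49.3 mg/L

The CYP2C8 pathway (24% of clearance) falls to 0.31× activity: 0.24 × 0.31 = 0.0744.
The remaining 76% of clearance is unaffected.
New clearance relative to baseline: 0.0744 + 0.76 = 0.8344.
New steady-state plasma level = baseline ÷ relative clearance = 41.1 / 0.8344 = 49.3 mg/L.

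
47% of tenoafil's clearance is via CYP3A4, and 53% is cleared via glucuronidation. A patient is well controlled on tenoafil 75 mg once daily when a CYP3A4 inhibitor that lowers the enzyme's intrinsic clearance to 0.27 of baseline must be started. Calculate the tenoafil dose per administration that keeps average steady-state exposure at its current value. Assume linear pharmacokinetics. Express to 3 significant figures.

CYP3A4: 0.47 × 0.27 = 0.1269
Other: 0.53 (unchanged)
Relative clearance = 0.1269 + 0.53 = 0.6569.
To maintain the same steady-state level, dose must scale with clearance: new dose = 75 × 0.6569 = 49.3 mg.

49.3 mg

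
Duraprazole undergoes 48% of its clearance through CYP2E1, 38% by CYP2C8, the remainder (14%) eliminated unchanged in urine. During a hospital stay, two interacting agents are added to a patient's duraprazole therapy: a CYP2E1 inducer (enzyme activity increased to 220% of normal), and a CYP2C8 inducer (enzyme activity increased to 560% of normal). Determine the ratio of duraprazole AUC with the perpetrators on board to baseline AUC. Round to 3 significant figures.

The CYP2E1 pathway (48% of clearance) increases to 2.2× activity: 0.48 × 2.2 = 1.056.
The CYP2C8 pathway (38% of clearance) rises to 5.6× activity: 0.38 × 5.6 = 2.128.
The remaining 14% of clearance is unaffected.
CL_new/CL_old = 1.056 + 2.128 + 0.14 = 3.324.
Net AUC ratio = 1 / 3.324 = 0.301.

0.301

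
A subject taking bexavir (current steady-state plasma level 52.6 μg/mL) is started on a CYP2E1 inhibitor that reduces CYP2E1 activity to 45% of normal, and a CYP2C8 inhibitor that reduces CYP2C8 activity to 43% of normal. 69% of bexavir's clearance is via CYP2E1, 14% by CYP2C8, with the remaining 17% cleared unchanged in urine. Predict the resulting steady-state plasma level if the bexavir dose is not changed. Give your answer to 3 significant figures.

The CYP2E1 pathway (69% of clearance) is reduced to 0.45× activity: 0.69 × 0.45 = 0.3105.
The CYP2C8 pathway (14% of clearance) is reduced to 0.43× activity: 0.14 × 0.43 = 0.0602.
Non-CYP routes (17%) are unchanged.
New clearance relative to baseline: 0.3105 + 0.0602 + 0.17 = 0.5407.
Steady-state plasma level ∝ 1/CL: new value = 52.6 / 0.5407 = 97.3 μg/mL.

97.3 μg/mL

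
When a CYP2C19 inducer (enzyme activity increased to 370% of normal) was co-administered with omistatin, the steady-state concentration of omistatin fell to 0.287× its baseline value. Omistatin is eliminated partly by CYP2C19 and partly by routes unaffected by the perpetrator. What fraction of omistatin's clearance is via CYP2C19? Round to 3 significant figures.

Call the CYP2C19 fraction fm. After the interaction, CL_new/CL_old = fm × 3.7 + (1 − fm).
Steady-state concentration ratio = 1 / (new CL fraction), so new CL fraction = 1 / 0.287 = 3.484.
fm × 3.7 + 1 − fm = 3.484  ⇒  fm × (3.7 − 1) = 2.484  ⇒  fm = 0.920.

0.920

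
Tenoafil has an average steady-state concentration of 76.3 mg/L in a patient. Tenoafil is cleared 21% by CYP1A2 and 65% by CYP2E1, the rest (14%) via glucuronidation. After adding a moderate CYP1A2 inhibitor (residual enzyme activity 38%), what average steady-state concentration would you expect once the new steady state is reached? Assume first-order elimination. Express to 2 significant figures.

88 mg/L

The CYP1A2 pathway (21% of clearance) is reduced to 0.38× activity: 0.21 × 0.38 = 0.0798.
CYP2E1 (65%) and the residual 14% are unaffected.
CL_new/CL_old = 0.0798 + 0.65 + 0.14 = 0.8698.
New average steady-state concentration = baseline ÷ relative clearance = 76.3 / 0.8698 = 88 mg/L.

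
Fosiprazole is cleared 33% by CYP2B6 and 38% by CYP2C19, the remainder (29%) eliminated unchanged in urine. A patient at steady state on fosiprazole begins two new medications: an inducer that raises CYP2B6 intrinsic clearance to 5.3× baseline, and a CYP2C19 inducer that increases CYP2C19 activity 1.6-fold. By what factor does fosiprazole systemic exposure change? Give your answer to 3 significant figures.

0.378

The CYP2B6 pathway (33% of clearance) is boosted to 5.3× activity: 0.33 × 5.3 = 1.749.
The CYP2C19 pathway (38% of clearance) is boosted to 1.6× activity: 0.38 × 1.6 = 0.608.
The remaining 29% of clearance is unaffected.
CL_new/CL_old = 1.749 + 0.608 + 0.29 = 2.647.
Net systemic exposure ratio = 1 / 2.647 = 0.378.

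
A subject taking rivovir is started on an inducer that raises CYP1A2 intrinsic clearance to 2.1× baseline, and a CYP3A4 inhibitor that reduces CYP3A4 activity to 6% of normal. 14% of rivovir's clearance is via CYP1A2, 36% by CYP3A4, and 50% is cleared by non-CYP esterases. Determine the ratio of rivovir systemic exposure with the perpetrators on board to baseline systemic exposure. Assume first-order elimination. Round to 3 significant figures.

The CYP1A2 pathway (14% of clearance) rises to 2.1× activity: 0.14 × 2.1 = 0.294.
The CYP3A4 pathway (36% of clearance) is reduced to 0.06× activity: 0.36 × 0.06 = 0.0216.
Non-CYP routes (50%) are unchanged.
Relative clearance = 0.294 + 0.0216 + 0.5 = 0.8156.
Net systemic exposure ratio = 1 / 0.8156 = 1.23.

1.23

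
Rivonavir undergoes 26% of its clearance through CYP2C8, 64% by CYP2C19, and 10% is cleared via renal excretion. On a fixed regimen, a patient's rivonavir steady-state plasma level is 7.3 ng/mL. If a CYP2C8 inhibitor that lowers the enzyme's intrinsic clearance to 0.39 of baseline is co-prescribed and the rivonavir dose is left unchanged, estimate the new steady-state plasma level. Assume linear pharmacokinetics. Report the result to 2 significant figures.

CYP2C8: 0.26 × 0.39 = 0.1014
CYP2C19: 0.64 (unchanged)
Other: 0.1 (unchanged)
CL_new/CL_old = 0.1014 + 0.64 + 0.1 = 0.8414.
Steady-state plasma level ∝ 1/CL, so new value = 7.3 / 0.8414 = 8.7 ng/mL.

8.7 ng/mL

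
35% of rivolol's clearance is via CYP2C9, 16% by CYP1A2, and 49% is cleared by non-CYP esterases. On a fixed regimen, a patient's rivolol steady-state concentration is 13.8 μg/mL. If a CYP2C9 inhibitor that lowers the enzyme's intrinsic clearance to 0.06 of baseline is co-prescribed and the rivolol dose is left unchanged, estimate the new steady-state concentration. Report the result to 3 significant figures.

CYP2C9: 0.35 × 0.06 = 0.021
CYP1A2: 0.16 (unchanged)
Other: 0.49 (unchanged)
Relative clearance = 0.021 + 0.16 + 0.49 = 0.671.
Steady-state concentration ∝ 1/CL, so new value = 13.8 / 0.671 = 20.6 μg/mL.

20.6 μg/mL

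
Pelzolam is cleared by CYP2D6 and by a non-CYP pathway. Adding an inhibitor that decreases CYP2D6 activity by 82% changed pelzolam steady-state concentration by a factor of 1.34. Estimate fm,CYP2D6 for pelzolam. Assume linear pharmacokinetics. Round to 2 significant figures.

0.31

Call the CYP2D6 fraction fm. After the interaction, CL_new/CL_old = fm × 0.18 + (1 − fm).
Steady-state concentration ratio = 1 / (new CL fraction), so new CL fraction = 1 / 1.34 = 0.7463.
fm × 0.18 + 1 − fm = 0.7463  ⇒  fm × (0.18 − 1) = −0.2537  ⇒  fm = 0.31.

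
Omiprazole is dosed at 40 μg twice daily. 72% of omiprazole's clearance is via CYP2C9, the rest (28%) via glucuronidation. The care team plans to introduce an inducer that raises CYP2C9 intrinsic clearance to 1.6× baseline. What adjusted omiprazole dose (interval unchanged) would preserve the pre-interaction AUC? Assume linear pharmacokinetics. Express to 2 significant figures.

57 μg

The CYP2C9 pathway (72% of clearance) rises to 1.6× activity: 0.72 × 1.6 = 1.152.
The remaining 28% of clearance is unaffected.
Relative clearance = 1.152 + 0.28 = 1.432.
Css,avg = (dose rate)/CL, so holding Css fixed requires dose ∝ CL: 40 × 1.432 = 57 μg.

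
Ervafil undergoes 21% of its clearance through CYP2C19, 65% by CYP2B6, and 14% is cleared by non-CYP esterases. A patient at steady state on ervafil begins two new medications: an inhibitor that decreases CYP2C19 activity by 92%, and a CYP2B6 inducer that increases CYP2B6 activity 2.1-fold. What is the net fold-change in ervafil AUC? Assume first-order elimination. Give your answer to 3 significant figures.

CYP2C19: 0.21 × 0.08 = 0.0168
CYP2B6: 0.65 × 2.1 = 1.365
Other: 0.14 (unchanged)
Relative clearance = 0.0168 + 1.365 + 0.14 = 1.5218.
Because AUC varies inversely with clearance, the combined effect is 1 / 1.5218 = 0.657.

0.657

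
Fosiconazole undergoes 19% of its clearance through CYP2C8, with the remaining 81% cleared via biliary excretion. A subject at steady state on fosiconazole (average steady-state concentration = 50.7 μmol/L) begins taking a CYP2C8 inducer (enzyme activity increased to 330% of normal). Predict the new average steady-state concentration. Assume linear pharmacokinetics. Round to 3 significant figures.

CYP2C8: 0.19 × 3.3 = 0.627
Other: 0.81 (unchanged)
CL_new/CL_old = 0.627 + 0.81 = 1.437.
Average steady-state concentration ∝ 1/CL, so new value = 50.7 / 1.437 = 35.3 μmol/L.

35.3 μmol/L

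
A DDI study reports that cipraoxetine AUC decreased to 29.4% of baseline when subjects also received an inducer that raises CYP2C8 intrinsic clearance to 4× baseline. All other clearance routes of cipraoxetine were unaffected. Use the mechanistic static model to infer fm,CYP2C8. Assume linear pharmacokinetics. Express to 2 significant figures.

0.80

Write x for the fraction cleared via CYP2C8. The observed AUC change means clearance rose to 1/0.294 = 3.401 of baseline.
Setting x·4 + (1 − x) = 3.401 and solving: x = (3.401 − 1)/(4 − 1) = 0.80.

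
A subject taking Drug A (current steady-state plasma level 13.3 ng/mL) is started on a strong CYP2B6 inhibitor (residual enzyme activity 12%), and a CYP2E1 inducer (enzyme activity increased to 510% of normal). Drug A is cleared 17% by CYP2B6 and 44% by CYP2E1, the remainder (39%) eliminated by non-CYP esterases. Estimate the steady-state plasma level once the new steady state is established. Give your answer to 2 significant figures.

5.0 ng/mL

CYP2B6: 0.17 × 0.12 = 0.0204
CYP2E1: 0.44 × 5.1 = 2.244
Other: 0.39 (unchanged)
CL_new/CL_old = 0.0204 + 2.244 + 0.39 = 2.6544.
Dividing the baseline by the relative clearance: 13.3 / 2.6544 = 5.0 ng/mL.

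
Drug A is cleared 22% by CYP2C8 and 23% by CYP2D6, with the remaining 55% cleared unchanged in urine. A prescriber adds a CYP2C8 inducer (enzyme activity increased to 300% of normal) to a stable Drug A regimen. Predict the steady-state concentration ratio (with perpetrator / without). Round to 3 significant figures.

0.694

The CYP2C8 pathway (22% of clearance) increases to 3× activity: 0.22 × 3 = 0.66.
CYP2D6 (23%) and the residual 55% are unaffected.
CL_new/CL_old = 0.66 + 0.23 + 0.55 = 1.44.
Since steady-state concentration ∝ 1/CL, the ratio is 1 / 1.44 = 0.694.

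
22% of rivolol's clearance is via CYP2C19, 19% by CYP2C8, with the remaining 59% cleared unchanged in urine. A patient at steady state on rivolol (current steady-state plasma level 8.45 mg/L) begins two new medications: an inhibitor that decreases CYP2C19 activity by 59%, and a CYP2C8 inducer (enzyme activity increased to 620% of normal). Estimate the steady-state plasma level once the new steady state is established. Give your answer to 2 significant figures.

4.5 mg/L

The CYP2C19 pathway (22% of clearance) is reduced to 0.41× activity: 0.22 × 0.41 = 0.0902.
The CYP2C8 pathway (19% of clearance) is boosted to 6.2× activity: 0.19 × 6.2 = 1.178.
The remaining 59% of clearance is unaffected.
Relative clearance = 0.0902 + 1.178 + 0.59 = 1.8582.
New steady-state plasma level = 8.45 / 1.8582 = 4.5 mg/L (concentration scales inversely with clearance).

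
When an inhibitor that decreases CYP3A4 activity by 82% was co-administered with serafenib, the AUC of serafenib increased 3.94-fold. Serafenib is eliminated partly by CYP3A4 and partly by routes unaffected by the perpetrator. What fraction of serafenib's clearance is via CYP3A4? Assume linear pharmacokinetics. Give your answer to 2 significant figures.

Call the CYP3A4 fraction fm. After the interaction, CL_new/CL_old = fm × 0.18 + (1 − fm).
AUC ratio = 1 / (new CL fraction), so new CL fraction = 1 / 3.94 = 0.2538.
fm × 0.18 + 1 − fm = 0.2538  ⇒  fm × (0.18 − 1) = −0.7462  ⇒  fm = 0.91.

0.91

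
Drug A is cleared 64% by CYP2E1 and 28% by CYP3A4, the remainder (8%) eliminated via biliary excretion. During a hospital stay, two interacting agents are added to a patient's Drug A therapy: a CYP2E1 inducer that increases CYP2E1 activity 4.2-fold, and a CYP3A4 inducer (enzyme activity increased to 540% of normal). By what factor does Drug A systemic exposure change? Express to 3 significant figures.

The CYP2E1 pathway (64% of clearance) rises to 4.2× activity: 0.64 × 4.2 = 2.688.
The CYP3A4 pathway (28% of clearance) increases to 5.4× activity: 0.28 × 5.4 = 1.512.
The remaining 8% of clearance is unaffected.
Relative clearance = 2.688 + 1.512 + 0.08 = 4.28.
Systemic exposure ∝ 1/CL: fold-change = 1 / 4.28 = 0.234.

0.234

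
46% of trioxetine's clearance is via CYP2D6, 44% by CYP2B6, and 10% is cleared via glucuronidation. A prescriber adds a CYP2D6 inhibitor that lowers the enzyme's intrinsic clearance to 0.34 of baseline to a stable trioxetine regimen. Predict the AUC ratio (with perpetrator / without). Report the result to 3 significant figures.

1.44

The CYP2D6 pathway (46% of clearance) is reduced to 0.34× activity: 0.46 × 0.34 = 0.1564.
CYP2B6 (44%) and the residual 10% are unaffected.
CL_new/CL_old = 0.1564 + 0.44 + 0.1 = 0.6964.
AUC ratio = CL_old/CL_new = 1 / 0.6964 = 1.44.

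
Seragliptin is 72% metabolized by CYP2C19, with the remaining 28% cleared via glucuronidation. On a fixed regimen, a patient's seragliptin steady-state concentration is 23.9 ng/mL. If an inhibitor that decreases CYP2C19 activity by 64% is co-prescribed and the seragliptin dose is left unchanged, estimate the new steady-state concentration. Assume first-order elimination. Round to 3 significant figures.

44.3 ng/mL

The CYP2C19 pathway (72% of clearance) is reduced to 0.36× activity: 0.72 × 0.36 = 0.2592.
The remaining 28% of clearance is unaffected.
Relative clearance = 0.2592 + 0.28 = 0.5392.
Steady-state concentration ∝ 1/CL, so new value = 23.9 / 0.5392 = 44.3 ng/mL.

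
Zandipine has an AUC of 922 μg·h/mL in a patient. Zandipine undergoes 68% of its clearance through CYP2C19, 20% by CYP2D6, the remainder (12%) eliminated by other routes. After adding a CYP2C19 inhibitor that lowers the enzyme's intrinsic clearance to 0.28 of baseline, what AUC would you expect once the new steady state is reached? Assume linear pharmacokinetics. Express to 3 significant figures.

The CYP2C19 pathway (68% of clearance) drops to 0.28× activity: 0.68 × 0.28 = 0.1904.
CYP2D6 (20%) and the residual 12% are unaffected.
CL_new/CL_old = 0.1904 + 0.2 + 0.12 = 0.5104.
AUC ∝ 1/CL, so new value = 922 / 0.5104 = 1.81 × 10³ μg·h/mL.

1.81 × 10³ μg·h/mL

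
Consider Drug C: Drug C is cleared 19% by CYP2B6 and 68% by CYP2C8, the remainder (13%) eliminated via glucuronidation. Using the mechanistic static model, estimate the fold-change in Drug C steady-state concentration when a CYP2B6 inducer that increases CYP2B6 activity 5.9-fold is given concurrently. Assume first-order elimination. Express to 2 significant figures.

0.52

CYP2B6: 0.19 × 5.9 = 1.121
CYP2C8: 0.68 (unchanged)
Other: 0.13 (unchanged)
New clearance relative to baseline: 1.121 + 0.68 + 0.13 = 1.931.
Steady-state concentration ratio = CL_old/CL_new = 1 / 1.931 = 0.52.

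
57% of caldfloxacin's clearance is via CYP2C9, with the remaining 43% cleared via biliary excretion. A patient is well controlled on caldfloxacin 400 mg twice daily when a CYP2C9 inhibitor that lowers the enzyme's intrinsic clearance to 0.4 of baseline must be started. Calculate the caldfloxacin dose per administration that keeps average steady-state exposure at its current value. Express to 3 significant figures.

The CYP2C9 pathway (57% of clearance) falls to 0.4× activity: 0.57 × 0.4 = 0.228.
Non-CYP routes (43%) are unchanged.
Relative clearance = 0.228 + 0.43 = 0.658.
Css,avg = (dose rate)/CL, so holding Css fixed requires dose ∝ CL: 400 × 0.658 = 263 mg.

263 mg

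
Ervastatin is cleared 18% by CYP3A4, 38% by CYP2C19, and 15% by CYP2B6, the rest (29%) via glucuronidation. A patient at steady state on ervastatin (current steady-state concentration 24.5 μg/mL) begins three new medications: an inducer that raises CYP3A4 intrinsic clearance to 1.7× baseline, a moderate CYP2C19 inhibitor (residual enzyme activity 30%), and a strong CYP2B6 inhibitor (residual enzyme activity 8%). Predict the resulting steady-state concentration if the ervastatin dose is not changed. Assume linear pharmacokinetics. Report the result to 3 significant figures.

33.9 μg/mL

The CYP3A4 pathway (18% of clearance) increases to 1.7× activity: 0.18 × 1.7 = 0.306.
The CYP2C19 pathway (38% of clearance) is reduced to 0.3× activity: 0.38 × 0.3 = 0.114.
The CYP2B6 pathway (15% of clearance) is reduced to 0.08× activity: 0.15 × 0.08 = 0.012.
The remaining 29% of clearance is unaffected.
CL_new/CL_old = 0.306 + 0.114 + 0.012 + 0.29 = 0.722.
New steady-state concentration = 24.5 / 0.722 = 33.9 μg/mL (concentration scales inversely with clearance).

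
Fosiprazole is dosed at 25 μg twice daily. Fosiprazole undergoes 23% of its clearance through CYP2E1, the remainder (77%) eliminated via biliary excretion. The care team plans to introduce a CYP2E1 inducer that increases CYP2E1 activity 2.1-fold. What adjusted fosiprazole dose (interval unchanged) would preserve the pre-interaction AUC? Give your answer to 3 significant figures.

31.3 μg

CYP2E1: 0.23 × 2.1 = 0.483
Other: 0.77 (unchanged)
New clearance relative to baseline: 0.483 + 0.77 = 1.253.
Exposure is unchanged when dose changes in proportion to clearance. New dose = 25 μg × 1.253 = 31.3 μg.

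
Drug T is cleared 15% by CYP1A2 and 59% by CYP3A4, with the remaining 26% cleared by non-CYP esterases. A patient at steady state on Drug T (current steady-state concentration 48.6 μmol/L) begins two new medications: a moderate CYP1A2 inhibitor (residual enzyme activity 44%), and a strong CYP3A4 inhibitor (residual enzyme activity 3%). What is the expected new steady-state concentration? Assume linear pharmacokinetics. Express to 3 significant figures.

The CYP1A2 pathway (15% of clearance) falls to 0.44× activity: 0.15 × 0.44 = 0.066.
The CYP3A4 pathway (59% of clearance) is reduced to 0.03× activity: 0.59 × 0.03 = 0.0177.
The remaining 26% of clearance is unaffected.
Relative clearance = 0.066 + 0.0177 + 0.26 = 0.3437.
New steady-state concentration = 48.6 / 0.3437 = 141 μmol/L (concentration scales inversely with clearance).

141 μmol/L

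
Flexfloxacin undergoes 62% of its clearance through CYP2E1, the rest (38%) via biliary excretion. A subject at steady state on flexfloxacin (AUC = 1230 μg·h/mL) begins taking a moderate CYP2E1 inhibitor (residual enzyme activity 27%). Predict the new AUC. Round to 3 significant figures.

The CYP2E1 pathway (62% of clearance) drops to 0.27× activity: 0.62 × 0.27 = 0.1674.
The remaining 38% of clearance is unaffected.
Relative clearance = 0.1674 + 0.38 = 0.5474.
AUC ∝ 1/CL, so new value = 1230 / 0.5474 = 2.25 × 10³ μg·h/mL.

2.25 × 10³ μg·h/mL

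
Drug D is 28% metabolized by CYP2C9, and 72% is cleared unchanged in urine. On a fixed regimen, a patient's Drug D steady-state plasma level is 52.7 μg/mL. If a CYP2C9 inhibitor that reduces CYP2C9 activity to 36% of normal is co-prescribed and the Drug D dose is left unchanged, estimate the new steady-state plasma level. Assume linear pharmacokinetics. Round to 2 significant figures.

The CYP2C9 pathway (28% of clearance) is reduced to 0.36× activity: 0.28 × 0.36 = 0.1008.
Non-CYP routes (72%) are unchanged.
Relative clearance = 0.1008 + 0.72 = 0.8208.
Steady-state plasma level ∝ 1/CL, so new value = 52.7 / 0.8208 = 64 μg/mL.

64 μg/mL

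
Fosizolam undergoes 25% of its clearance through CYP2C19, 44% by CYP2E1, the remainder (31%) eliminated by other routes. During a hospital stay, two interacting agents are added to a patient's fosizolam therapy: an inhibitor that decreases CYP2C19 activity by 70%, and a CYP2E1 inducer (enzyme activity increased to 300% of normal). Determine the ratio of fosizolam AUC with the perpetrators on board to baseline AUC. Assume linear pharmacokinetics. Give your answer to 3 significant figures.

0.587

The CYP2C19 pathway (25% of clearance) falls to 0.3× activity: 0.25 × 0.3 = 0.075.
The CYP2E1 pathway (44% of clearance) increases to 3× activity: 0.44 × 3 = 1.32.
Non-CYP routes (31%) are unchanged.
CL_new/CL_old = 0.075 + 1.32 + 0.31 = 1.705.
Net AUC ratio = 1 / 1.705 = 0.587.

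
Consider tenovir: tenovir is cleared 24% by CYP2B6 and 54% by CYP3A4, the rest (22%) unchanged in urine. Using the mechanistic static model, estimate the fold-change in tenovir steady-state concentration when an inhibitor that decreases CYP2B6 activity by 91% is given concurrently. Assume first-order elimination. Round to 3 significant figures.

1.28

CYP2B6: 0.24 × 0.09 = 0.0216
CYP3A4: 0.54 (unchanged)
Other: 0.22 (unchanged)
Relative clearance = 0.0216 + 0.54 + 0.22 = 0.7816.
Since steady-state concentration ∝ 1/CL, the ratio is 1 / 0.7816 = 1.28.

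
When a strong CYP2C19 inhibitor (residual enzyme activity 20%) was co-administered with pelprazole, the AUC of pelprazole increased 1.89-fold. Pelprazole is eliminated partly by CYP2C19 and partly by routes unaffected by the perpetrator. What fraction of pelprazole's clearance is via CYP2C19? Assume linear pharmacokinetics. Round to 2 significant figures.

0.59

CL'/CL = 1 / 1.89 = 0.5291
0.2·fm + (1 − fm) = 0.5291
fm = (0.5291 − 1) / (0.2 − 1) = 0.59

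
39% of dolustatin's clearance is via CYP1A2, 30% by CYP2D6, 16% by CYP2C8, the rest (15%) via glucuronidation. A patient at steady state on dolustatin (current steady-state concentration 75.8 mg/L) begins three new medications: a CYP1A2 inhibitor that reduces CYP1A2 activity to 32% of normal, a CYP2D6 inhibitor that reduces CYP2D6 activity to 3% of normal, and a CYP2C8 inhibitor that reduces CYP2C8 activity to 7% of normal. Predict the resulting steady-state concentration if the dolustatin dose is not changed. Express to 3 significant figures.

CYP1A2: 0.39 × 0.32 = 0.1248
CYP2D6: 0.3 × 0.03 = 0.009
CYP2C8: 0.16 × 0.07 = 0.0112
Other: 0.15 (unchanged)
Relative clearance = 0.1248 + 0.009 + 0.0112 + 0.15 = 0.295.
Dividing the baseline by the relative clearance: 75.8 / 0.295 = 257 mg/L.

257 mg/L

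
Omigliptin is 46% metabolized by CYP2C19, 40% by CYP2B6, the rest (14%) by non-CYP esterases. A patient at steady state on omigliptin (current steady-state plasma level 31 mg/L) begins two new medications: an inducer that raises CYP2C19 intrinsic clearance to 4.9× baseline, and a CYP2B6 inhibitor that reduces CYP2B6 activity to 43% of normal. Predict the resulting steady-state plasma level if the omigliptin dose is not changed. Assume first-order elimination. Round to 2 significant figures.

The CYP2C19 pathway (46% of clearance) rises to 4.9× activity: 0.46 × 4.9 = 2.254.
The CYP2B6 pathway (40% of clearance) falls to 0.43× activity: 0.4 × 0.43 = 0.172.
The remaining 14% of clearance is unaffected.
New clearance relative to baseline: 2.254 + 0.172 + 0.14 = 2.566.
Steady-state plasma level ∝ 1/CL: new value = 31 / 2.566 = 12 mg/L.

12 mg/L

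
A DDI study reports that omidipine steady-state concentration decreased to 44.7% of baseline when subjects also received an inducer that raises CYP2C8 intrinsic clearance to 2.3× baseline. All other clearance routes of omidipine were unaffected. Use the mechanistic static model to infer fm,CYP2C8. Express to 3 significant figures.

Let fm be the CYP2C8 fraction. New clearance relative to baseline = fm × 2.3 + (1 − fm).
Steady-state concentration ratio = 1 / (new CL fraction), so new CL fraction = 1 / 0.447 = 2.237.
fm × 2.3 + 1 − fm = 2.237  ⇒  fm × (2.3 − 1) = 1.237  ⇒  fm = 0.952.

0.952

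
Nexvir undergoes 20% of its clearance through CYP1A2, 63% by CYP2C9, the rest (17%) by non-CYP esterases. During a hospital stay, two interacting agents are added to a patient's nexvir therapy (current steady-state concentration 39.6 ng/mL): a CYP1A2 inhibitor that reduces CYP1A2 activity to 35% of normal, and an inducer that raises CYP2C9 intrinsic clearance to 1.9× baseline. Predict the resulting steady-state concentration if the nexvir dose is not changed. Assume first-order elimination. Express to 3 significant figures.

The CYP1A2 pathway (20% of clearance) falls to 0.35× activity: 0.2 × 0.35 = 0.07.
The CYP2C9 pathway (63% of clearance) is boosted to 1.9× activity: 0.63 × 1.9 = 1.197.
Non-CYP routes (17%) are unchanged.
CL_new/CL_old = 0.07 + 1.197 + 0.17 = 1.437.
Steady-state concentration ∝ 1/CL: new value = 39.6 / 1.437 = 27.6 ng/mL.

27.6 ng/mL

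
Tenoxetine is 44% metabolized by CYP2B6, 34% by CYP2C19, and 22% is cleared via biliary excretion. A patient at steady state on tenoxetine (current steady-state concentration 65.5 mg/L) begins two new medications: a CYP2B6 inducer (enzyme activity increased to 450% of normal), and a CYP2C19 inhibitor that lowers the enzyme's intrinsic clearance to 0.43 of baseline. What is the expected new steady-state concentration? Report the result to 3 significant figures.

The CYP2B6 pathway (44% of clearance) rises to 4.5× activity: 0.44 × 4.5 = 1.98.
The CYP2C19 pathway (34% of clearance) falls to 0.43× activity: 0.34 × 0.43 = 0.1462.
Non-CYP routes (22%) are unchanged.
CL_new/CL_old = 1.98 + 0.1462 + 0.22 = 2.3462.
Steady-state concentration ∝ 1/CL: new value = 65.5 / 2.3462 = 27.9 mg/L.

27.9 mg/L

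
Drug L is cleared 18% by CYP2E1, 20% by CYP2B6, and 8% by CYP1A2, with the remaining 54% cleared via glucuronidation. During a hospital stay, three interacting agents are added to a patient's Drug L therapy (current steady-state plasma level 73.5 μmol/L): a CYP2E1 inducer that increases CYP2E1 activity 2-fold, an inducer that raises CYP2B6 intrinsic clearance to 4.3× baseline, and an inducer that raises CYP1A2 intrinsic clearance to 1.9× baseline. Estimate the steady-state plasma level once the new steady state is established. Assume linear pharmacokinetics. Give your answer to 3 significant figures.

38.4 μmol/L

The CYP2E1 pathway (18% of clearance) rises to 2× activity: 0.18 × 2 = 0.36.
The CYP2B6 pathway (20% of clearance) increases to 4.3× activity: 0.2 × 4.3 = 0.86.
The CYP1A2 pathway (8% of clearance) is boosted to 1.9× activity: 0.08 × 1.9 = 0.152.
The remaining 54% of clearance is unaffected.
CL_new/CL_old = 0.36 + 0.86 + 0.152 + 0.54 = 1.912.
New steady-state plasma level = 73.5 / 1.912 = 38.4 μmol/L (concentration scales inversely with clearance).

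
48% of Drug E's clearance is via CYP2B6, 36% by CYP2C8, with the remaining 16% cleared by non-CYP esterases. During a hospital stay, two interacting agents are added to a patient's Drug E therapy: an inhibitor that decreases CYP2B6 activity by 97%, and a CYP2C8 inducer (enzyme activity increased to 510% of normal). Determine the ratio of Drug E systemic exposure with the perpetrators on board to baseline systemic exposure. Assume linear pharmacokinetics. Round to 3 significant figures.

0.497

The CYP2B6 pathway (48% of clearance) falls to 0.03× activity: 0.48 × 0.03 = 0.0144.
The CYP2C8 pathway (36% of clearance) rises to 5.1× activity: 0.36 × 5.1 = 1.836.
The remaining 16% of clearance is unaffected.
New clearance relative to baseline: 0.0144 + 1.836 + 0.16 = 2.0104.
Net systemic exposure ratio = 1 / 2.0104 = 0.497.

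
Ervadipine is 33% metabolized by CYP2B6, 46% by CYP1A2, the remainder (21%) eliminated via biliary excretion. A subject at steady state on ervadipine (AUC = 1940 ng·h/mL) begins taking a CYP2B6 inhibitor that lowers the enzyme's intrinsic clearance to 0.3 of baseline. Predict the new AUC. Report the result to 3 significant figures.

The CYP2B6 pathway (33% of clearance) drops to 0.3× activity: 0.33 × 0.3 = 0.099.
CYP1A2 (46%) and the residual 21% are unaffected.
New clearance relative to baseline: 0.099 + 0.46 + 0.21 = 0.769.
New AUC = baseline ÷ relative clearance = 1940 / 0.769 = 2.52 × 10³ ng·h/mL.

2.52 × 10³ ng·h/mL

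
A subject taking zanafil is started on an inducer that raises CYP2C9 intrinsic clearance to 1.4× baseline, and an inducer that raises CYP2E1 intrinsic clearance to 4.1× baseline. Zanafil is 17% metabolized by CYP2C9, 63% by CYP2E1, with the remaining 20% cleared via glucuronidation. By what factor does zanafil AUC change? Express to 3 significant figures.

0.331

The CYP2C9 pathway (17% of clearance) increases to 1.4× activity: 0.17 × 1.4 = 0.238.
The CYP2E1 pathway (63% of clearance) increases to 4.1× activity: 0.63 × 4.1 = 2.583.
The remaining 20% of clearance is unaffected.
New clearance relative to baseline: 0.238 + 2.583 + 0.2 = 3.021.
Net AUC ratio = 1 / 3.021 = 0.331.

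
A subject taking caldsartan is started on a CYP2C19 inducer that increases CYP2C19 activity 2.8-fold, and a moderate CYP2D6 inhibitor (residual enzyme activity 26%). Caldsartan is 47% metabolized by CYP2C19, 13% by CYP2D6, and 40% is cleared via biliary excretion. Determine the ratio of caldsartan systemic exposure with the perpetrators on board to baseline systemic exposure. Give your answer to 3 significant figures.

0.571

The CYP2C19 pathway (47% of clearance) rises to 2.8× activity: 0.47 × 2.8 = 1.316.
The CYP2D6 pathway (13% of clearance) is reduced to 0.26× activity: 0.13 × 0.26 = 0.0338.
Non-CYP routes (40%) are unchanged.
CL_new/CL_old = 1.316 + 0.0338 + 0.4 = 1.7498.
Net systemic exposure ratio = 1 / 1.7498 = 0.571.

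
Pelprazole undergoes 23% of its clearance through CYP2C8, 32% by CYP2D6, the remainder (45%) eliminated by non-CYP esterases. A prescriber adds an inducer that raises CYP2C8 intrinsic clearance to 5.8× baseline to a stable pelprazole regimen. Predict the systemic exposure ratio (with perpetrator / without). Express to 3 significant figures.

0.475

CYP2C8: 0.23 × 5.8 = 1.334
CYP2D6: 0.32 (unchanged)
Other: 0.45 (unchanged)
New clearance relative to baseline: 1.334 + 0.32 + 0.45 = 2.104.
Systemic exposure ratio = CL_old/CL_new = 1 / 2.104 = 0.475.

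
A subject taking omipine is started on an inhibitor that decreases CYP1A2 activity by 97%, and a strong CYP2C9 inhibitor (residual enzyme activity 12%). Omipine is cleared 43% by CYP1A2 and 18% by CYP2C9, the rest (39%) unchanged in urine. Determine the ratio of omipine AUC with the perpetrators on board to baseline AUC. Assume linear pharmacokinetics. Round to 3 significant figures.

CYP1A2: 0.43 × 0.03 = 0.0129
CYP2C9: 0.18 × 0.12 = 0.0216
Other: 0.39 (unchanged)
New clearance relative to baseline: 0.0129 + 0.0216 + 0.39 = 0.4245.
AUC ∝ 1/CL: fold-change = 1 / 0.4245 = 2.36.

2.36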